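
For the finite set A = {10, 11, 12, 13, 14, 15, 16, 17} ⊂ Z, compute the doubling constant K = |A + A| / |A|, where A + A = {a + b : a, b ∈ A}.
K = |A + A| / |A| = 15/8

Enumerate A + A = {a + b : a, b ∈ A}. With |A| = 8, there are |A|^2 = 64 ordered sum pairs; collecting distinct values, A + A = {20, 21, 22, 23, 24, 25, 26, 27, 28, 29, 30, 31, 32, 33, 34}, so |A + A| = 15. Thus K = 15/8. Here |A + A| = 2|A| − 1 = 15, the minimum possible — so K = 15/8 is minimal, which holds iff A is an arithmetic progression.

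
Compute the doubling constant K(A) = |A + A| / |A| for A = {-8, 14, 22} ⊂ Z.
K = |A + A| / |A| = 6/3 = 2

Enumerate A + A = {a + b : a, b ∈ A}. With |A| = 3, there are |A|^2 = 9 ordered sum pairs; collecting distinct values, A + A = {-16, 6, 14, 28, 36, 44}, so |A + A| = 6. Thus K = 6/3 = 2. For comparison, the minimum possible |A + A| over all 3-element sets is 2·3 − 1 = 5 (so min K = 5/3), attained only by arithmetic progressions.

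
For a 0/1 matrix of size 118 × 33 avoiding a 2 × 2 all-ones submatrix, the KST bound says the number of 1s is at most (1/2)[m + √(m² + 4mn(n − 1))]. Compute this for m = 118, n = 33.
z(118, 33; 2, 2) ≤ (1/2)[118 + √(118² + 4·118·33·32)] = (1/2)[118 + √512356] = 416.8952

Kővári–Sós–Turán: let r_1, ..., r_118 be the row sums and z = Σ r_i the total number of 1s. Each pair of columns can share at most one row with both entries 1 (else a 2×2 all-ones block appears), so Σ_i C(r_i, 2) ≤ C(33, 2) = 528. By convexity Σ_i C(r_i, 2) ≥ 118·C(z/118, 2) = z(z − 118)/(2·118), giving z² − 118z − 118·33·32 ≤ 0 and hence z ≤ (1/2)[118 + √(13924 + 4·124608)] = (1/2)[118 + √512356] ≈ (1/2)(118 + 715.7905) = 416.8952.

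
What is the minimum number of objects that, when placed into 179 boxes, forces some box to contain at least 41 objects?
n = (41 − 1)·179 + 1 = 7161

By the generalised pigeonhole principle, to guarantee some box contains ≥ r objects we need more than (r − 1) · k objects total. Threshold: n = (r − 1) · k + 1. With r = 41 and k = 179: n = 40 · 179 + 1 = 7160 + 1 = 7161. For n = 7160 = 40 · 179, we can put exactly 40 objects in every box, avoiding 41 in any single one — so 7161 is tight.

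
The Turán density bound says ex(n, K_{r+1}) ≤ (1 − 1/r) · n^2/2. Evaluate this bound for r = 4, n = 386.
Turán density bound = (3/4) · 386^2/2 = 111747/2 ≈ 55873.5

Turán's theorem: ex(n, K_{r+1}) is achieved by the complete r-partite Turán graph T(n, r) with parts as balanced as possible, and is at most (1 − 1/r) · n^2/2. For r = 4, n = 386: the density bound is (3/4) · 148996/2 = 111747/2 ≈ 55873.5. The integer-valued extremum is e(T(386, 4)) = 55873, which is strictly less than the density bound 111747/2 since 4 ∤ 386 (the parts of T(386, 4) cannot all be equal).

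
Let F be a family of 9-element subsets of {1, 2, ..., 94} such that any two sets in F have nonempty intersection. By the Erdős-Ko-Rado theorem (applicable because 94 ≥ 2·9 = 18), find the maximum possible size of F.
max |F| = C(93, 8) = 101841441273

The Erdős-Ko-Rado theorem states: for n ≥ 2k, an intersecting family of k-subsets of an n-element set has size at most C(n − 1, k − 1), with equality for 'star' families {A ⊆ [n] : |A| = k, i ∈ A} (fix an element i). For n = 94, k = 9: C(93, 8) = 101841441273.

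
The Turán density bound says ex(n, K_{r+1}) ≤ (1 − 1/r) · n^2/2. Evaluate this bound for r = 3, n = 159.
Turán density bound = (2/3) · 159^2/2 = 8427

Turán's theorem: ex(n, K_{r+1}) is achieved by the complete r-partite Turán graph T(n, r) with parts as balanced as possible, and is at most (1 − 1/r) · n^2/2. For r = 3, n = 159: the density bound is (2/3) · 25281/2 = 8427. Since 3 ∣ 159, the Turán graph T(159, 3) has parts of equal size 53, and its edge count e(T(159, 3)) = 8427 attains the density bound exactly.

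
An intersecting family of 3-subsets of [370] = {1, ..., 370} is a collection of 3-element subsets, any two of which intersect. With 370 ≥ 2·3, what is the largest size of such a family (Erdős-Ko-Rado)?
max |F| = C(369, 2) = 67896

The Erdős-Ko-Rado theorem states: for n ≥ 2k, an intersecting family of k-subsets of an n-element set has size at most C(n − 1, k − 1), with equality for 'star' families {A ⊆ [n] : |A| = k, i ∈ A} (fix an element i). For n = 370, k = 3: C(369, 2) = 67896.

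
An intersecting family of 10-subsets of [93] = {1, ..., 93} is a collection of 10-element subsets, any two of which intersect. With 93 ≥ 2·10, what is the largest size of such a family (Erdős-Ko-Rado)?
max |F| = C(92, 9) = 868754947060

Erdős-Ko-Rado (1961): when n ≥ 2k, max |F| = C(n−1, k−1). The bound is attained by the star {A : i ∈ A} for any fixed i ∈ [n]. Here C(93−1, 10−1) = C(92, 9) = 868754947060.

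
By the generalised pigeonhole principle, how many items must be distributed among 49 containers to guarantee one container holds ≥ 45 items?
n = (45 − 1)·49 + 1 = 2157

By the generalised pigeonhole principle, to guarantee some box contains ≥ r objects we need more than (r − 1) · k objects total. Threshold: n = (r − 1) · k + 1. With r = 45 and k = 49: n = 44 · 49 + 1 = 2156 + 1 = 2157. For n = 2156 = 44 · 49, we can put exactly 44 objects in every box, avoiding 45 in any single one — so 2157 is tight.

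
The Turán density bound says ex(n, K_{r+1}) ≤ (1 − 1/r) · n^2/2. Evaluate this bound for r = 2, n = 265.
Turán density bound = (1/2) · 265^2/2 = 70225/4 ≈ 17556.25

Turán's theorem: ex(n, K_{r+1}) is achieved by the complete r-partite Turán graph T(n, r) with parts as balanced as possible, and is at most (1 − 1/r) · n^2/2. For r = 2, n = 265: the density bound is (1/2) · 70225/2 = 70225/4 ≈ 17556.25. The integer-valued extremum is e(T(265, 2)) = 17556, which is strictly less than the density bound 70225/4 since 2 ∤ 265 (the parts of T(265, 2) cannot all be equal).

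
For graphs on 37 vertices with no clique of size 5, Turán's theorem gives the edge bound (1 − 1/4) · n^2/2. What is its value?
Turán density bound = (3/4) · 37^2/2 = 4107/8 ≈ 513.375

Turán's theorem: ex(n, K_{r+1}) is achieved by the complete r-partite Turán graph T(n, r) with parts as balanced as possible, and is at most (1 − 1/r) · n^2/2. For r = 4, n = 37: the density bound is (3/4) · 1369/2 = 4107/8 ≈ 513.375. The integer-valued extremum is e(T(37, 4)) = 513, which is strictly less than the density bound 4107/8 since 4 ∤ 37 (the parts of T(37, 4) cannot all be equal).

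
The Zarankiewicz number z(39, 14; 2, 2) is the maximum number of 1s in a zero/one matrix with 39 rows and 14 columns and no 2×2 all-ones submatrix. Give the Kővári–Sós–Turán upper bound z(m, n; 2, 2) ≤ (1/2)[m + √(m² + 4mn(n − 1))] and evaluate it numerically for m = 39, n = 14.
z(39, 14; 2, 2) ≤ (1/2)[39 + √(39² + 4·39·14·13)] = (1/2)[39 + √29913] = 105.9769

Kővári–Sós–Turán: let r_1, ..., r_39 be the row sums and z = Σ r_i the total number of 1s. Each pair of columns can share at most one row with both entries 1 (else a 2×2 all-ones block appears), so Σ_i C(r_i, 2) ≤ C(14, 2) = 91. By convexity Σ_i C(r_i, 2) ≥ 39·C(z/39, 2) = z(z − 39)/(2·39), giving z² − 39z − 39·14·13 ≤ 0 and hence z ≤ (1/2)[39 + √(1521 + 4·7098)] = (1/2)[39 + √29913] ≈ (1/2)(39 + 172.9538) = 105.9769.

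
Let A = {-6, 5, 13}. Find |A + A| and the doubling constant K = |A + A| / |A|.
K = |A + A| / |A| = 6/3 = 2

Enumerate A + A = {a + b : a, b ∈ A}. With |A| = 3, there are |A|^2 = 9 ordered sum pairs; collecting distinct values, A + A = {-12, -1, 7, 10, 18, 26}, so |A + A| = 6. Thus K = 6/3 = 2. For comparison, the minimum possible |A + A| over all 3-element sets is 2·3 − 1 = 5 (so min K = 5/3), attained only by arithmetic progressions.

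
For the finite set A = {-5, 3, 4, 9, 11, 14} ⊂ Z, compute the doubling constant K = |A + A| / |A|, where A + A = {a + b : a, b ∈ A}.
K = |A + A| / |A| = 19/6

Enumerate A + A = {a + b : a, b ∈ A}. With |A| = 6, there are |A|^2 = 36 ordered sum pairs; collecting distinct values, A + A = {-10, -2, -1, 4, 6, 7, 8, 9, 12, 13, 14, 15, 17, 18, 20, 22, 23, 25, 28}, so |A + A| = 19. Thus K = 19/6. For comparison, the minimum possible |A + A| over all 6-element sets is 2·6 − 1 = 11 (so min K = 11/6), attained only by arithmetic progressions.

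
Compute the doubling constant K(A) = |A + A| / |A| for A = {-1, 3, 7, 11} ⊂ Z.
K = |A + A| / |A| = 7/4

Enumerate A + A = {a + b : a, b ∈ A}. With |A| = 4, there are |A|^2 = 16 ordered sum pairs; collecting distinct values, A + A = {-2, 2, 6, 10, 14, 18, 22}, so |A + A| = 7. Thus K = 7/4. Here |A + A| = 2|A| − 1 = 7, the minimum possible — so K = 7/4 is minimal, which holds iff A is an arithmetic progression.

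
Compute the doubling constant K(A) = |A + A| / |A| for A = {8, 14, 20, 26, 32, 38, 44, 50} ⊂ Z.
K = |A + A| / |A| = 15/8

Enumerate A + A = {a + b : a, b ∈ A}. With |A| = 8, there are |A|^2 = 64 ordered sum pairs; collecting distinct values, A + A = {16, 22, 28, 34, 40, 46, 52, 58, 64, 70, 76, 82, 88, 94, 100}, so |A + A| = 15. Thus K = 15/8. Here |A + A| = 2|A| − 1 = 15, the minimum possible — so K = 15/8 is minimal, which holds iff A is an arithmetic progression.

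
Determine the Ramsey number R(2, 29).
R(2, 29) = 29

R(2, k) = k for all k ≥ 2: in a 2-colouring of K_k, either some edge is red (a red K_2) or all edges are blue (a blue K_k). And K_{28} coloured all-blue has no blue K_29, so R(2, 29) > 28. Hence R(2, 29) = 29.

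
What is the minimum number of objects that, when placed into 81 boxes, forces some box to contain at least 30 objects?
n = (30 − 1)·81 + 1 = 2350

By the generalised pigeonhole principle, to guarantee some box contains ≥ r objects we need more than (r − 1) · k objects total. Threshold: n = (r − 1) · k + 1. With r = 30 and k = 81: n = 29 · 81 + 1 = 2349 + 1 = 2350. For n = 2349 = 29 · 81, we can put exactly 29 objects in every box, avoiding 30 in any single one — so 2350 is tight.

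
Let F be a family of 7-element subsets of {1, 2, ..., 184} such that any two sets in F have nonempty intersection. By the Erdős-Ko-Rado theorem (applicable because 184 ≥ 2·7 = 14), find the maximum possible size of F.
max |F| = C(183, 6) = 48019108683

The Erdős-Ko-Rado theorem states: for n ≥ 2k, an intersecting family of k-subsets of an n-element set has size at most C(n − 1, k − 1), with equality for 'star' families {A ⊆ [n] : |A| = k, i ∈ A} (fix an element i). For n = 184, k = 7: C(183, 6) = 48019108683.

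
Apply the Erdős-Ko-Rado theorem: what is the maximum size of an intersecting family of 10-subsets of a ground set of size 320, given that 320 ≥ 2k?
max |F| = C(319, 9) = 84120266027003063

Erdős-Ko-Rado (1961): when n ≥ 2k, max |F| = C(n−1, k−1). The bound is attained by the star {A : i ∈ A} for any fixed i ∈ [n]. Here C(320−1, 10−1) = C(319, 9) = 84120266027003063.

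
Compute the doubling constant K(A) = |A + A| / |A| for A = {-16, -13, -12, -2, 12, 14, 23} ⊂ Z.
K = |A + A| / |A| = 26/7

Enumerate A + A = {a + b : a, b ∈ A}. With |A| = 7, there are |A|^2 = 49 ordered sum pairs; collecting distinct values, A + A = {-32, -29, -28, -26, -25, -24, -18, -15, -14, -4, -2, -1, 0, 1, 2, 7, 10, 11, 12, 21, 24, 26, 28, 35, 37, 46}, so |A + A| = 26. Thus K = 26/7. For comparison, the minimum possible |A + A| over all 7-element sets is 2·7 − 1 = 13 (so min K = 13/7), attained only by arithmetic progressions.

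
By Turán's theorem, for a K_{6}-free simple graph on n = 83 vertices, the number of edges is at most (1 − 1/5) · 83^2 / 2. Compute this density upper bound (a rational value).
Turán density bound = (4/5) · 83^2/2 = 13778/5 ≈ 2755.6

Turán's theorem: ex(n, K_{r+1}) is achieved by the complete r-partite Turán graph T(n, r) with parts as balanced as possible, and is at most (1 − 1/r) · n^2/2. For r = 5, n = 83: the density bound is (4/5) · 6889/2 = 13778/5 ≈ 2755.6. The integer-valued extremum is e(T(83, 5)) = 2755, which is strictly less than the density bound 13778/5 since 5 ∤ 83 (the parts of T(83, 5) cannot all be equal).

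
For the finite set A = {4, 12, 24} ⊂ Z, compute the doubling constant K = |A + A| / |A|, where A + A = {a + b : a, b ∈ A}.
K = |A + A| / |A| = 6/3 = 2

Enumerate A + A = {a + b : a, b ∈ A}. With |A| = 3, there are |A|^2 = 9 ordered sum pairs; collecting distinct values, A + A = {8, 16, 24, 28, 36, 48}, so |A + A| = 6. Thus K = 6/3 = 2. For comparison, the minimum possible |A + A| over all 3-element sets is 2·3 − 1 = 5 (so min K = 5/3), attained only by arithmetic progressions.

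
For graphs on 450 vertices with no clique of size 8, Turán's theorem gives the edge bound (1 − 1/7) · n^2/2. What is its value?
Turán density bound = (6/7) · 450^2/2 = 607500/7 ≈ 86785.7143

Turán's theorem: ex(n, K_{r+1}) is achieved by the complete r-partite Turán graph T(n, r) with parts as balanced as possible, and is at most (1 − 1/r) · n^2/2. For r = 7, n = 450: the density bound is (6/7) · 202500/2 = 607500/7 ≈ 86785.7143. The integer-valued extremum is e(T(450, 7)) = 86785, which is strictly less than the density bound 607500/7 since 7 ∤ 450 (the parts of T(450, 7) cannot all be equal).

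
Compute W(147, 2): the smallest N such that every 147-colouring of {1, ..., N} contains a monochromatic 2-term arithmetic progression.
W(147, 2) = 147 + 1 = 148

A 2-term AP is any pair of integers, so a monochromatic 2-AP exists iff some colour is used at least twice. With 147 colours, the colouring i ↦ i on {1, ..., 147} uses each colour once, avoiding any monochromatic pair, so W(147, 2) > 147. For {1, ..., 148}, pigeonhole forces two integers of the same colour, which form a monochromatic 2-AP. Hence W(147, 2) = 148.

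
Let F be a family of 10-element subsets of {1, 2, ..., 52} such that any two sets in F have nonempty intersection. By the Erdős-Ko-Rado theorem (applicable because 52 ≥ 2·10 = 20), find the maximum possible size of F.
max |F| = C(51, 9) = 3042312350

Erdős-Ko-Rado (1961): when n ≥ 2k, max |F| = C(n−1, k−1). The bound is attained by the star {A : i ∈ A} for any fixed i ∈ [n]. Here C(52−1, 10−1) = C(51, 9) = 3042312350.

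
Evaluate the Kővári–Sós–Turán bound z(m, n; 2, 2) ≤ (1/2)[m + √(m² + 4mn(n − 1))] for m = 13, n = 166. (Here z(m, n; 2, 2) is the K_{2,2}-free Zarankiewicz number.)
z(13, 166; 2, 2) ≤ (1/2)[13 + √(13² + 4·13·166·165)] = (1/2)[13 + √1424449] = 603.2514

Kővári–Sós–Turán: let r_1, ..., r_13 be the row sums and z = Σ r_i the total number of 1s. Each pair of columns can share at most one row with both entries 1 (else a 2×2 all-ones block appears), so Σ_i C(r_i, 2) ≤ C(166, 2) = 13695. By convexity Σ_i C(r_i, 2) ≥ 13·C(z/13, 2) = z(z − 13)/(2·13), giving z² − 13z − 13·166·165 ≤ 0 and hence z ≤ (1/2)[13 + √(169 + 4·356070)] = (1/2)[13 + √1424449] ≈ (1/2)(13 + 1193.5028) = 603.2514.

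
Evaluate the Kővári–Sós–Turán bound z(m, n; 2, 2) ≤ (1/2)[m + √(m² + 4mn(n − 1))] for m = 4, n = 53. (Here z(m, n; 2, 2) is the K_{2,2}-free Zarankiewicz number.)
z(4, 53; 2, 2) ≤ (1/2)[4 + √(4² + 4·4·53·52)] = (1/2)[4 + √44112] = 107.0143

Kővári–Sós–Turán: let r_1, ..., r_4 be the row sums and z = Σ r_i the total number of 1s. Each pair of columns can share at most one row with both entries 1 (else a 2×2 all-ones block appears), so Σ_i C(r_i, 2) ≤ C(53, 2) = 1378. By convexity Σ_i C(r_i, 2) ≥ 4·C(z/4, 2) = z(z − 4)/(2·4), giving z² − 4z − 4·53·52 ≤ 0 and hence z ≤ (1/2)[4 + √(16 + 4·11024)] = (1/2)[4 + √44112] ≈ (1/2)(4 + 210.0286) = 107.0143.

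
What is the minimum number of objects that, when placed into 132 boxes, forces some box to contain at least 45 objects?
n = (45 − 1)·132 + 1 = 5809

By the generalised pigeonhole principle, to guarantee some box contains ≥ r objects we need more than (r − 1) · k objects total. Threshold: n = (r − 1) · k + 1. With r = 45 and k = 132: n = 44 · 132 + 1 = 5808 + 1 = 5809. For n = 5808 = 44 · 132, we can put exactly 44 objects in every box, avoiding 45 in any single one — so 5809 is tight.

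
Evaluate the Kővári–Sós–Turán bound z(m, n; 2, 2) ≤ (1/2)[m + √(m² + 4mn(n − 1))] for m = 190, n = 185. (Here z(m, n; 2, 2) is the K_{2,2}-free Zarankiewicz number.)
z(190, 185; 2, 2) ≤ (1/2)[190 + √(190² + 4·190·185·184)] = (1/2)[190 + √25906500] = 2639.9214

Kővári–Sós–Turán: let r_1, ..., r_190 be the row sums and z = Σ r_i the total number of 1s. Each pair of columns can share at most one row with both entries 1 (else a 2×2 all-ones block appears), so Σ_i C(r_i, 2) ≤ C(185, 2) = 17020. By convexity Σ_i C(r_i, 2) ≥ 190·C(z/190, 2) = z(z − 190)/(2·190), giving z² − 190z − 190·185·184 ≤ 0 and hence z ≤ (1/2)[190 + √(36100 + 4·6467600)] = (1/2)[190 + √25906500] ≈ (1/2)(190 + 5089.8428) = 2639.9214.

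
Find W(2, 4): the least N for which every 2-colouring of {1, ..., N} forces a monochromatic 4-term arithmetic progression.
W(2, 4) = 35

This is a classical value, W(2, 4) = 35, established by combining an explicit 2-colouring of {1, ..., 34} with no monochromatic 4-AP (giving the lower bound W(2, 4) > 34) and a finite case analysis / exhaustive computer search showing every 2-colouring of {1, ..., 35} has such an AP.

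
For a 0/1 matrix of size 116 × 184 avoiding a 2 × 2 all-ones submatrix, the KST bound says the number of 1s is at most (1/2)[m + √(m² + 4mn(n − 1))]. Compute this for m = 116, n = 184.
z(116, 184; 2, 2) ≤ (1/2)[116 + √(116² + 4·116·184·183)] = (1/2)[116 + √15637264] = 2035.199

Kővári–Sós–Turán: let r_1, ..., r_116 be the row sums and z = Σ r_i the total number of 1s. Each pair of columns can share at most one row with both entries 1 (else a 2×2 all-ones block appears), so Σ_i C(r_i, 2) ≤ C(184, 2) = 16836. By convexity Σ_i C(r_i, 2) ≥ 116·C(z/116, 2) = z(z − 116)/(2·116), giving z² − 116z − 116·184·183 ≤ 0 and hence z ≤ (1/2)[116 + √(13456 + 4·3905952)] = (1/2)[116 + √15637264] ≈ (1/2)(116 + 3954.3981) = 2035.199.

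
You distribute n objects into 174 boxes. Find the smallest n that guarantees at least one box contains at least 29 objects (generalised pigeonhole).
n = (29 − 1)·174 + 1 = 4873

By the generalised pigeonhole principle, to guarantee some box contains ≥ r objects we need more than (r − 1) · k objects total. Threshold: n = (r − 1) · k + 1. With r = 29 and k = 174: n = 28 · 174 + 1 = 4872 + 1 = 4873. For n = 4872 = 28 · 174, we can put exactly 28 objects in every box, avoiding 29 in any single one — so 4873 is tight.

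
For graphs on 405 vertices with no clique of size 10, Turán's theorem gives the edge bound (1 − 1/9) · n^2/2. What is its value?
Turán density bound = (8/9) · 405^2/2 = 72900

Turán's theorem: ex(n, K_{r+1}) is achieved by the complete r-partite Turán graph T(n, r) with parts as balanced as possible, and is at most (1 − 1/r) · n^2/2. For r = 9, n = 405: the density bound is (8/9) · 164025/2 = 72900. Since 9 ∣ 405, the Turán graph T(405, 9) has parts of equal size 45, and its edge count e(T(405, 9)) = 72900 attains the density bound exactly.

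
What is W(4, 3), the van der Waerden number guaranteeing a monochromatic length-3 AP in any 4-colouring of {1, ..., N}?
W(4, 3) = 76

This is a classical value, W(4, 3) = 76, established by combining an explicit 4-colouring of {1, ..., 75} with no monochromatic 3-AP (giving the lower bound W(4, 3) > 75) and a finite case analysis / exhaustive computer search showing every 4-colouring of {1, ..., 76} has such an AP.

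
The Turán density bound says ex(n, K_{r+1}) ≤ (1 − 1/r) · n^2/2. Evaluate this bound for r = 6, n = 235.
Turán density bound = (5/6) · 235^2/2 = 276125/12 ≈ 23010.4167

Turán's theorem: ex(n, K_{r+1}) is achieved by the complete r-partite Turán graph T(n, r) with parts as balanced as possible, and is at most (1 − 1/r) · n^2/2. For r = 6, n = 235: the density bound is (5/6) · 55225/2 = 276125/12 ≈ 23010.4167. The integer-valued extremum is e(T(235, 6)) = 23010, which is strictly less than the density bound 276125/12 since 6 ∤ 235 (the parts of T(235, 6) cannot all be equal).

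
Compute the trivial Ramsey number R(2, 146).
R(2, 146) = 146

R(2, k) = k for all k ≥ 2: in a 2-colouring of K_k, either some edge is red (a red K_2) or all edges are blue (a blue K_k). And K_{145} coloured all-blue has no blue K_146, so R(2, 146) > 145. Hence R(2, 146) = 146.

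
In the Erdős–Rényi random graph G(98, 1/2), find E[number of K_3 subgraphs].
E[# K_3] = C(98, 3) · (1/2)^C(3, 2) = 152096 / 2^3 = 19012

For each 3-subset S of vertices (there are C(98, 3) = 152096 such S), let X_S = 1 if S induces a K_3 (all C(3, 2) = 3 edges present). Then P(X_S = 1) = (1/2)^3 = 1/8. By linearity of expectation, E[# K_3] = C(98, 3) · (1/2)^3 = 152096 / 8 = 19012.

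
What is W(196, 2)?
W(196, 2) = 196 + 1 = 197

A 2-term AP is any pair of integers, so a monochromatic 2-AP exists iff some colour is used at least twice. With 196 colours, the colouring i ↦ i on {1, ..., 196} uses each colour once, avoiding any monochromatic pair, so W(196, 2) > 196. For {1, ..., 197}, pigeonhole forces two integers of the same colour, which form a monochromatic 2-AP. Hence W(196, 2) = 197.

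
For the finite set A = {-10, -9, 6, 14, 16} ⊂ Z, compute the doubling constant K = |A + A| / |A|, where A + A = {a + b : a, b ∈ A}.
K = |A + A| / |A| = 15/5 = 3

Enumerate A + A = {a + b : a, b ∈ A}. With |A| = 5, there are |A|^2 = 25 ordered sum pairs; collecting distinct values, A + A = {-20, -19, -18, -4, -3, 4, 5, 6, 7, 12, 20, 22, 28, 30, 32}, so |A + A| = 15. Thus K = 15/5 = 3. For comparison, the minimum possible |A + A| over all 5-element sets is 2·5 − 1 = 9 (so min K = 9/5), attained only by arithmetic progressions.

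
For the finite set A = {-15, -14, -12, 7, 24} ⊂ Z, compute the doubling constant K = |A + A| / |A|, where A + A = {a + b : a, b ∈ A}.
K = |A + A| / |A| = 15/5 = 3

Enumerate A + A = {a + b : a, b ∈ A}. With |A| = 5, there are |A|^2 = 25 ordered sum pairs; collecting distinct values, A + A = {-30, -29, -28, -27, -26, -24, -8, -7, -5, 9, 10, 12, 14, 31, 48}, so |A + A| = 15. Thus K = 15/5 = 3. For comparison, the minimum possible |A + A| over all 5-element sets is 2·5 − 1 = 9 (so min K = 9/5), attained only by arithmetic progressions.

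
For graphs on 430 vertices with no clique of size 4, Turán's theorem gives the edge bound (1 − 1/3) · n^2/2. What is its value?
Turán density bound = (2/3) · 430^2/2 = 184900/3 ≈ 61633.3333

Turán's theorem: ex(n, K_{r+1}) is achieved by the complete r-partite Turán graph T(n, r) with parts as balanced as possible, and is at most (1 − 1/r) · n^2/2. For r = 3, n = 430: the density bound is (2/3) · 184900/2 = 184900/3 ≈ 61633.3333. The integer-valued extremum is e(T(430, 3)) = 61633, which is strictly less than the density bound 184900/3 since 3 ∤ 430 (the parts of T(430, 3) cannot all be equal).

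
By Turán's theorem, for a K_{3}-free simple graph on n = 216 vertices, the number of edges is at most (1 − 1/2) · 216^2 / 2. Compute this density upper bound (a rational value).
Turán density bound = (1/2) · 216^2/2 = 11664

Turán's theorem: ex(n, K_{r+1}) is achieved by the complete r-partite Turán graph T(n, r) with parts as balanced as possible, and is at most (1 − 1/r) · n^2/2. For r = 2, n = 216: the density bound is (1/2) · 46656/2 = 11664. Since 2 ∣ 216, the Turán graph T(216, 2) has parts of equal size 108, and its edge count e(T(216, 2)) = 11664 attains the density bound exactly.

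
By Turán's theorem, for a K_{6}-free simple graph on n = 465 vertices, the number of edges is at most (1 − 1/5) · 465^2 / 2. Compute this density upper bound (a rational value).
Turán density bound = (4/5) · 465^2/2 = 86490

Turán's theorem: ex(n, K_{r+1}) is achieved by the complete r-partite Turán graph T(n, r) with parts as balanced as possible, and is at most (1 − 1/r) · n^2/2. For r = 5, n = 465: the density bound is (4/5) · 216225/2 = 86490. Since 5 ∣ 465, the Turán graph T(465, 5) has parts of equal size 93, and its edge count e(T(465, 5)) = 86490 attains the density bound exactly.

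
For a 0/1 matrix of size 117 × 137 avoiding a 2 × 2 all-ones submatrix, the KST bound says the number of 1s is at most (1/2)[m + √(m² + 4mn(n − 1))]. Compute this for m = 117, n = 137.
z(117, 137; 2, 2) ≤ (1/2)[117 + √(117² + 4·117·137·136)] = (1/2)[117 + √8733465] = 1536.1218

Kővári–Sós–Turán: let r_1, ..., r_117 be the row sums and z = Σ r_i the total number of 1s. Each pair of columns can share at most one row with both entries 1 (else a 2×2 all-ones block appears), so Σ_i C(r_i, 2) ≤ C(137, 2) = 9316. By convexity Σ_i C(r_i, 2) ≥ 117·C(z/117, 2) = z(z − 117)/(2·117), giving z² − 117z − 117·137·136 ≤ 0 and hence z ≤ (1/2)[117 + √(13689 + 4·2179944)] = (1/2)[117 + √8733465] ≈ (1/2)(117 + 2955.2436) = 1536.1218.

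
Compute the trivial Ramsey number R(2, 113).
R(2, 113) = 113

R(2, k) = k for all k ≥ 2: in a 2-colouring of K_k, either some edge is red (a red K_2) or all edges are blue (a blue K_k). And K_{112} coloured all-blue has no blue K_113, so R(2, 113) > 112. Hence R(2, 113) = 113.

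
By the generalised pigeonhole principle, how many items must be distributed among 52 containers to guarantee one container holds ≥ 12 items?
n = (12 − 1)·52 + 1 = 573

By the generalised pigeonhole principle, to guarantee some box contains ≥ r objects we need more than (r − 1) · k objects total. Threshold: n = (r − 1) · k + 1. With r = 12 and k = 52: n = 11 · 52 + 1 = 572 + 1 = 573. For n = 572 = 11 · 52, we can put exactly 11 objects in every box, avoiding 12 in any single one — so 573 is tight.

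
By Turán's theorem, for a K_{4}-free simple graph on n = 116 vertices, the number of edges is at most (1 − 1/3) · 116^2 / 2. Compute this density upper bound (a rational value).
Turán density bound = (2/3) · 116^2/2 = 13456/3 ≈ 4485.3333

Turán's theorem: ex(n, K_{r+1}) is achieved by the complete r-partite Turán graph T(n, r) with parts as balanced as possible, and is at most (1 − 1/r) · n^2/2. For r = 3, n = 116: the density bound is (2/3) · 13456/2 = 13456/3 ≈ 4485.3333. The integer-valued extremum is e(T(116, 3)) = 4485, which is strictly less than the density bound 13456/3 since 3 ∤ 116 (the parts of T(116, 3) cannot all be equal).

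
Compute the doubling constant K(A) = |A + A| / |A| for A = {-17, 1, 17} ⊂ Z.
K = |A + A| / |A| = 6/3 = 2

Enumerate A + A = {a + b : a, b ∈ A}. With |A| = 3, there are |A|^2 = 9 ordered sum pairs; collecting distinct values, A + A = {-34, -16, 0, 2, 18, 34}, so |A + A| = 6. Thus K = 6/3 = 2. For comparison, the minimum possible |A + A| over all 3-element sets is 2·3 − 1 = 5 (so min K = 5/3), attained only by arithmetic progressions.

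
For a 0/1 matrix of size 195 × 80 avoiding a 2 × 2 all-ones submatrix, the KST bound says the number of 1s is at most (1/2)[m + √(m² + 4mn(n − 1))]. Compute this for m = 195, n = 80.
z(195, 80; 2, 2) ≤ (1/2)[195 + √(195² + 4·195·80·79)] = (1/2)[195 + √4967625] = 1211.9085

Kővári–Sós–Turán: let r_1, ..., r_195 be the row sums and z = Σ r_i the total number of 1s. Each pair of columns can share at most one row with both entries 1 (else a 2×2 all-ones block appears), so Σ_i C(r_i, 2) ≤ C(80, 2) = 3160. By convexity Σ_i C(r_i, 2) ≥ 195·C(z/195, 2) = z(z − 195)/(2·195), giving z² − 195z − 195·80·79 ≤ 0 and hence z ≤ (1/2)[195 + √(38025 + 4·1232400)] = (1/2)[195 + √4967625] ≈ (1/2)(195 + 2228.817) = 1211.9085.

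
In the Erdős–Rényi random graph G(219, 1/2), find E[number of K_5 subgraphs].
E[# K_5] = C(219, 5) · (1/2)^C(5, 2) = 4009325418 / 2^10 = 2004662709/512 ≈ 3915356.853516

For each 5-subset S of vertices (there are C(219, 5) = 4009325418 such S), let X_S = 1 if S induces a K_5 (all C(5, 2) = 10 edges present). Then P(X_S = 1) = (1/2)^10 = 1/1024. By linearity of expectation, E[# K_5] = C(219, 5) · (1/2)^10 = 4009325418 / 1024 = 2004662709/512 ≈ 3915356.853516.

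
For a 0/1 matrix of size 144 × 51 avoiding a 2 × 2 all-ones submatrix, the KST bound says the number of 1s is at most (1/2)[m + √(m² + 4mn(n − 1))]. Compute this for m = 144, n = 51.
z(144, 51; 2, 2) ≤ (1/2)[144 + √(144² + 4·144·51·50)] = (1/2)[144 + √1489536] = 682.2327

Kővári–Sós–Turán: let r_1, ..., r_144 be the row sums and z = Σ r_i the total number of 1s. Each pair of columns can share at most one row with both entries 1 (else a 2×2 all-ones block appears), so Σ_i C(r_i, 2) ≤ C(51, 2) = 1275. By convexity Σ_i C(r_i, 2) ≥ 144·C(z/144, 2) = z(z − 144)/(2·144), giving z² − 144z − 144·51·50 ≤ 0 and hence z ≤ (1/2)[144 + √(20736 + 4·367200)] = (1/2)[144 + √1489536] ≈ (1/2)(144 + 1220.4655) = 682.2327.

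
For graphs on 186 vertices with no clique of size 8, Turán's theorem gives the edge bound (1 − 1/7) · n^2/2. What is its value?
Turán density bound = (6/7) · 186^2/2 = 103788/7 ≈ 14826.8571

Turán's theorem: ex(n, K_{r+1}) is achieved by the complete r-partite Turán graph T(n, r) with parts as balanced as possible, and is at most (1 − 1/r) · n^2/2. For r = 7, n = 186: the density bound is (6/7) · 34596/2 = 103788/7 ≈ 14826.8571. The integer-valued extremum is e(T(186, 7)) = 14826, which is strictly less than the density bound 103788/7 since 7 ∤ 186 (the parts of T(186, 7) cannot all be equal).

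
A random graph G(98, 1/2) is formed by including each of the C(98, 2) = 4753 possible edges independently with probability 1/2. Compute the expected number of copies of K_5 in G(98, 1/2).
E[# K_5] = C(98, 5) · (1/2)^C(5, 2) = 67910864 / 2^10 = 4244429/64 = 66319.203125

For each 5-subset S of vertices (there are C(98, 5) = 67910864 such S), let X_S = 1 if S induces a K_5 (all C(5, 2) = 10 edges present). Then P(X_S = 1) = (1/2)^10 = 1/1024. By linearity of expectation, E[# K_5] = C(98, 5) · (1/2)^10 = 67910864 / 1024 = 4244429/64 = 66319.203125.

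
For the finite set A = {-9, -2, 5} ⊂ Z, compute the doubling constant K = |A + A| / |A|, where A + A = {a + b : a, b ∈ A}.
K = |A + A| / |A| = 5/3

Enumerate A + A = {a + b : a, b ∈ A}. With |A| = 3, there are |A|^2 = 9 ordered sum pairs; collecting distinct values, A + A = {-18, -11, -4, 3, 10}, so |A + A| = 5. Thus K = 5/3. Here |A + A| = 2|A| − 1 = 5, the minimum possible — so K = 5/3 is minimal, which holds iff A is an arithmetic progression.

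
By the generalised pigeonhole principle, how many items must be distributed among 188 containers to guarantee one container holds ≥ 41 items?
n = (41 − 1)·188 + 1 = 7521

By the generalised pigeonhole principle, to guarantee some box contains ≥ r objects we need more than (r − 1) · k objects total. Threshold: n = (r − 1) · k + 1. With r = 41 and k = 188: n = 40 · 188 + 1 = 7520 + 1 = 7521. For n = 7520 = 40 · 188, we can put exactly 40 objects in every box, avoiding 41 in any single one — so 7521 is tight.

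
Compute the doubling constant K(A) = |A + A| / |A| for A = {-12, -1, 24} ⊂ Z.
K = |A + A| / |A| = 6/3 = 2

Enumerate A + A = {a + b : a, b ∈ A}. With |A| = 3, there are |A|^2 = 9 ordered sum pairs; collecting distinct values, A + A = {-24, -13, -2, 12, 23, 48}, so |A + A| = 6. Thus K = 6/3 = 2. For comparison, the minimum possible |A + A| over all 3-element sets is 2·3 − 1 = 5 (so min K = 5/3), attained only by arithmetic progressions.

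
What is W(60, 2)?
W(60, 2) = 60 + 1 = 61

A 2-term AP is any pair of integers, so a monochromatic 2-AP exists iff some colour is used at least twice. With 60 colours, the colouring i ↦ i on {1, ..., 60} uses each colour once, avoiding any monochromatic pair, so W(60, 2) > 60. For {1, ..., 61}, pigeonhole forces two integers of the same colour, which form a monochromatic 2-AP. Hence W(60, 2) = 61.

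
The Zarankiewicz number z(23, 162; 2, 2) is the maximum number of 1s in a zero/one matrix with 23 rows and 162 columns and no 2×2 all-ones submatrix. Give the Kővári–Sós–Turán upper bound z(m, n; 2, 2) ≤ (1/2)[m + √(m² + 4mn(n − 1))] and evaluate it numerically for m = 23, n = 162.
z(23, 162; 2, 2) ≤ (1/2)[23 + √(23² + 4·23·162·161)] = (1/2)[23 + √2400073] = 786.1084

Kővári–Sós–Turán: let r_1, ..., r_23 be the row sums and z = Σ r_i the total number of 1s. Each pair of columns can share at most one row with both entries 1 (else a 2×2 all-ones block appears), so Σ_i C(r_i, 2) ≤ C(162, 2) = 13041. By convexity Σ_i C(r_i, 2) ≥ 23·C(z/23, 2) = z(z − 23)/(2·23), giving z² − 23z − 23·162·161 ≤ 0 and hence z ≤ (1/2)[23 + √(529 + 4·599886)] = (1/2)[23 + √2400073] ≈ (1/2)(23 + 1549.2169) = 786.1084.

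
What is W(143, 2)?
W(143, 2) = 143 + 1 = 144

A 2-term AP is any pair of integers, so a monochromatic 2-AP exists iff some colour is used at least twice. With 143 colours, the colouring i ↦ i on {1, ..., 143} uses each colour once, avoiding any monochromatic pair, so W(143, 2) > 143. For {1, ..., 144}, pigeonhole forces two integers of the same colour, which form a monochromatic 2-AP. Hence W(143, 2) = 144.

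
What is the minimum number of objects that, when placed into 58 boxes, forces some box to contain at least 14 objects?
n = (14 − 1)·58 + 1 = 755

By the generalised pigeonhole principle, to guarantee some box contains ≥ r objects we need more than (r − 1) · k objects total. Threshold: n = (r − 1) · k + 1. With r = 14 and k = 58: n = 13 · 58 + 1 = 754 + 1 = 755. For n = 754 = 13 · 58, we can put exactly 13 objects in every box, avoiding 14 in any single one — so 755 is tight.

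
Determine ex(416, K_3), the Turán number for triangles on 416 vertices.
ex(416, K_3) = ⌊416^2/4⌋ = 43264

Mantel (1907): a triangle-free graph on n vertices has at most ⌊n^2/4⌋ edges, with equality for the complete bipartite graph K_{⌊n/2⌋, ⌈n/2⌉}. For n = 416: ⌊416^2/4⌋ = ⌊173056/4⌋ = 43264. The extremal graph is K_{208, 208}, which has 208·208 = 43264 edges.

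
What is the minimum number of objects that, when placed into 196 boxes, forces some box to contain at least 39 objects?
n = (39 − 1)·196 + 1 = 7449

By the generalised pigeonhole principle, to guarantee some box contains ≥ r objects we need more than (r − 1) · k objects total. Threshold: n = (r − 1) · k + 1. With r = 39 and k = 196: n = 38 · 196 + 1 = 7448 + 1 = 7449. For n = 7448 = 38 · 196, we can put exactly 38 objects in every box, avoiding 39 in any single one — so 7449 is tight.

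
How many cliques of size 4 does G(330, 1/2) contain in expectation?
E[# K_4] = C(330, 4) · (1/2)^C(4, 2) = 485199330 / 2^6 = 242599665/32 = 7581239.53125

For each 4-subset S of vertices (there are C(330, 4) = 485199330 such S), let X_S = 1 if S induces a K_4 (all C(4, 2) = 6 edges present). Then P(X_S = 1) = (1/2)^6 = 1/64. By linearity of expectation, E[# K_4] = C(330, 4) · (1/2)^6 = 485199330 / 64 = 242599665/32 = 7581239.53125.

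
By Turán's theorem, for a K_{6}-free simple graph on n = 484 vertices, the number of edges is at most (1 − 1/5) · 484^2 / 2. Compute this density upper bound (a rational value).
Turán density bound = (4/5) · 484^2/2 = 468512/5 ≈ 93702.4

Turán's theorem: ex(n, K_{r+1}) is achieved by the complete r-partite Turán graph T(n, r) with parts as balanced as possible, and is at most (1 − 1/r) · n^2/2. For r = 5, n = 484: the density bound is (4/5) · 234256/2 = 468512/5 ≈ 93702.4. The integer-valued extremum is e(T(484, 5)) = 93702, which is strictly less than the density bound 468512/5 since 5 ∤ 484 (the parts of T(484, 5) cannot all be equal).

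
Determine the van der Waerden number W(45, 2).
W(45, 2) = 45 + 1 = 46

A 2-term AP is any pair of integers, so a monochromatic 2-AP exists iff some colour is used at least twice. With 45 colours, the colouring i ↦ i on {1, ..., 45} uses each colour once, avoiding any monochromatic pair, so W(45, 2) > 45. For {1, ..., 46}, pigeonhole forces two integers of the same colour, which form a monochromatic 2-AP. Hence W(45, 2) = 46.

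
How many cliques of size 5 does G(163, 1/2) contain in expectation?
E[# K_5] = C(163, 5) · (1/2)^C(5, 2) = 901289592 / 2^10 = 112661199/128 = 880165.6171875

For each 5-subset S of vertices (there are C(163, 5) = 901289592 such S), let X_S = 1 if S induces a K_5 (all C(5, 2) = 10 edges present). Then P(X_S = 1) = (1/2)^10 = 1/1024. By linearity of expectation, E[# K_5] = C(163, 5) · (1/2)^10 = 901289592 / 1024 = 112661199/128 = 880165.6171875.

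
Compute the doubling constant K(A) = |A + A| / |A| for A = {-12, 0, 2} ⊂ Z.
K = |A + A| / |A| = 6/3 = 2

Enumerate A + A = {a + b : a, b ∈ A}. With |A| = 3, there are |A|^2 = 9 ordered sum pairs; collecting distinct values, A + A = {-24, -12, -10, 0, 2, 4}, so |A + A| = 6. Thus K = 6/3 = 2. For comparison, the minimum possible |A + A| over all 3-element sets is 2·3 − 1 = 5 (so min K = 5/3), attained only by arithmetic progressions.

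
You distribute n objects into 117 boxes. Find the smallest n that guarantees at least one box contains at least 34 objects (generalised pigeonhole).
n = (34 − 1)·117 + 1 = 3862

By the generalised pigeonhole principle, to guarantee some box contains ≥ r objects we need more than (r − 1) · k objects total. Threshold: n = (r − 1) · k + 1. With r = 34 and k = 117: n = 33 · 117 + 1 = 3861 + 1 = 3862. For n = 3861 = 33 · 117, we can put exactly 33 objects in every box, avoiding 34 in any single one — so 3862 is tight.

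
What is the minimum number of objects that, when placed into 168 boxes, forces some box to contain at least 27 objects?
n = (27 − 1)·168 + 1 = 4369

By the generalised pigeonhole principle, to guarantee some box contains ≥ r objects we need more than (r − 1) · k objects total. Threshold: n = (r − 1) · k + 1. With r = 27 and k = 168: n = 26 · 168 + 1 = 4368 + 1 = 4369. For n = 4368 = 26 · 168, we can put exactly 26 objects in every box, avoiding 27 in any single one — so 4369 is tight.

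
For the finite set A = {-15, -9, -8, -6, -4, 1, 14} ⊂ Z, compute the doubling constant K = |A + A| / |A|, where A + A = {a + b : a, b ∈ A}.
K = |A + A| / |A| = 25/7

Enumerate A + A = {a + b : a, b ∈ A}. With |A| = 7, there are |A|^2 = 49 ordered sum pairs; collecting distinct values, A + A = {-30, -24, -23, -21, -19, -18, -17, -16, -15, -14, -13, -12, -10, -8, -7, -5, -3, -1, 2, 5, 6, 8, 10, 15, 28}, so |A + A| = 25. Thus K = 25/7. For comparison, the minimum possible |A + A| over all 7-element sets is 2·7 − 1 = 13 (so min K = 13/7), attained only by arithmetic progressions.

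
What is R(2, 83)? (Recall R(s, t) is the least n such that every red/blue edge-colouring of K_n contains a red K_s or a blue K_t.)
R(2, 83) = 83

R(2, k) = k for all k ≥ 2: in a 2-colouring of K_k, either some edge is red (a red K_2) or all edges are blue (a blue K_k). And K_{82} coloured all-blue has no blue K_83, so R(2, 83) > 82. Hence R(2, 83) = 83.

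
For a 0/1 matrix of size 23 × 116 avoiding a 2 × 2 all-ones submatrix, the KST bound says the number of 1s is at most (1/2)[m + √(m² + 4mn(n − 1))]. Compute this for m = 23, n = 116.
z(23, 116; 2, 2) ≤ (1/2)[23 + √(23² + 4·23·116·115)] = (1/2)[23 + √1227809] = 565.5327

Kővári–Sós–Turán: let r_1, ..., r_23 be the row sums and z = Σ r_i the total number of 1s. Each pair of columns can share at most one row with both entries 1 (else a 2×2 all-ones block appears), so Σ_i C(r_i, 2) ≤ C(116, 2) = 6670. By convexity Σ_i C(r_i, 2) ≥ 23·C(z/23, 2) = z(z − 23)/(2·23), giving z² − 23z − 23·116·115 ≤ 0 and hence z ≤ (1/2)[23 + √(529 + 4·306820)] = (1/2)[23 + √1227809] ≈ (1/2)(23 + 1108.0654) = 565.5327.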